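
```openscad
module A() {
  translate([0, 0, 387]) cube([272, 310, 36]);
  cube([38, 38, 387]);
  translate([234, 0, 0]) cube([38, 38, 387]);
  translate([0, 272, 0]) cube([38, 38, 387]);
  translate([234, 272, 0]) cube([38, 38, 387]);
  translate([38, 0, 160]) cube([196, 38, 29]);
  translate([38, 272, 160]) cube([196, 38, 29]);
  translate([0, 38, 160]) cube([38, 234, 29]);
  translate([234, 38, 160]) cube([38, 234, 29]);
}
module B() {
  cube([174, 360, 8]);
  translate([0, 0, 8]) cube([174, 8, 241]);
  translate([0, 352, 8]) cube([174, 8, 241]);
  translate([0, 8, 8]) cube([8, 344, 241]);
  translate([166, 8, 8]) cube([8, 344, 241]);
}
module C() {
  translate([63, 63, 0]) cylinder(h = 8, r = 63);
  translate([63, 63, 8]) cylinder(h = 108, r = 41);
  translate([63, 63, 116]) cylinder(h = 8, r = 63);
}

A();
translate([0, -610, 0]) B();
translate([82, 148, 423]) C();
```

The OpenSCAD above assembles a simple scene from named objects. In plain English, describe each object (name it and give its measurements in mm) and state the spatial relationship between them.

A is a four-legged stool. The seat is a 272×310×36 mm slab whose top surface is at z = 423 mm; four square legs, each 38×38 mm in cross-section, run from the floor (z = 0) to the underside of the seat, each flush with a corner of the seat. Four stretchers, 38 mm wide and 29 mm tall, connect adjacent legs with their undersides at z = 160 mm, each running between the inner faces of the legs it joins and aligned with the legs' outer faces on the other axis.

B is an open-topped rectangular box: outside dimensions 174×360×249 mm, with a uniform wall and base thickness of 8 mm. The base is a full 174×360 slab on the floor; four walls sit on top of the base. The front and back walls (the −y and +y sides) span the full width; the two side walls fit between them.

C is a spool: two coaxial disc flanges of radius 63 mm and thickness 8 mm, joined by a core cylinder of radius 41 mm and height 108 mm. The lower flange rests on z = 0 and the three cylinders share a vertical axis.

The open box is on the floor beside the stool on its −y side. The spool is on top of the stool.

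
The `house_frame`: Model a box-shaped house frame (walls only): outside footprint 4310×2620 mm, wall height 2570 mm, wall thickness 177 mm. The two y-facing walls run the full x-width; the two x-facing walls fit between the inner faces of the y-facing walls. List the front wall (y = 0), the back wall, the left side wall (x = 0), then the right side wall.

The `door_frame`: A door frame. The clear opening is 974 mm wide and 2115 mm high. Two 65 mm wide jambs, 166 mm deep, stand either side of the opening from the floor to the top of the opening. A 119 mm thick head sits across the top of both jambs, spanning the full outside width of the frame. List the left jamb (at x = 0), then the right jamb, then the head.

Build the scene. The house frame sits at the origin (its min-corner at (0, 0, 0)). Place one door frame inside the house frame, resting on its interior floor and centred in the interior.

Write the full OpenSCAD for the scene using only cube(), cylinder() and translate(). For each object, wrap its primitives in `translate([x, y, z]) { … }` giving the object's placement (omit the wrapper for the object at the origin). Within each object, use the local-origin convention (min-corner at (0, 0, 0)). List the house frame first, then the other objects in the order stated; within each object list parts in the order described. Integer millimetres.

cube([4310, 177, 2570]);
translate([0, 2443, 0]) cube([4310, 177, 2570]);
translate([0, 177, 0]) cube([177, 2266, 2570]);
translate([4133, 177, 0]) cube([177, 2266, 2570]);
translate([1603, 1227, 0]) {
  cube([65, 166, 2115]);
  translate([1039, 0, 0]) cube([65, 166, 2115]);
  translate([0, 0, 2115]) cube([1104, 166, 119]);
}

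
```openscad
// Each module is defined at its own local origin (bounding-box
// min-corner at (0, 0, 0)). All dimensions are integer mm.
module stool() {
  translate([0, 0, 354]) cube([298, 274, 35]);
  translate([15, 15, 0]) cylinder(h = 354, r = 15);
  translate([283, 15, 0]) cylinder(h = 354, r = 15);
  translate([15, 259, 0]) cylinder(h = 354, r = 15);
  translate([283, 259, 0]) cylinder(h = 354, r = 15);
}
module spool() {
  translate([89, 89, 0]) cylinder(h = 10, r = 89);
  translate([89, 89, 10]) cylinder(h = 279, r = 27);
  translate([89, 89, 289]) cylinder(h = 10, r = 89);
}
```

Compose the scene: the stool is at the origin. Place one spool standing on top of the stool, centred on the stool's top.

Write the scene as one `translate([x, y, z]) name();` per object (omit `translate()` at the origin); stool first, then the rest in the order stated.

stool();
translate([60, 48, 389]) spool();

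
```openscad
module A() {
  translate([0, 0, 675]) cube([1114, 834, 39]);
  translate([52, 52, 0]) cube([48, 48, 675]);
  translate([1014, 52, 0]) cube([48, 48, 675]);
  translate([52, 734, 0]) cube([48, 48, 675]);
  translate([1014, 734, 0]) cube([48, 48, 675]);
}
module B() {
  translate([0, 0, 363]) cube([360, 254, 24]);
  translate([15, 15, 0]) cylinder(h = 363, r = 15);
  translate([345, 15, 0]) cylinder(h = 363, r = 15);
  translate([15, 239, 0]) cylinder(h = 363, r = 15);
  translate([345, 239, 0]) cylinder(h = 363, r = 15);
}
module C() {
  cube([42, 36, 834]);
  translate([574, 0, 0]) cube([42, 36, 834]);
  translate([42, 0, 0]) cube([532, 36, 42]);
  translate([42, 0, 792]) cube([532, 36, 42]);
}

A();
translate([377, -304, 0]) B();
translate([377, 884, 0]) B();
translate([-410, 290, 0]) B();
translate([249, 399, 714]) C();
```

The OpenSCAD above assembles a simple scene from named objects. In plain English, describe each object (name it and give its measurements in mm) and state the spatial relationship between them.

A is a table: top 1114 mm (x) × 834 mm (y), 39 mm thick, upper face at z = 714 mm, on four 48×48 mm square legs, each inset 52 mm from the nearest pair of top edges, running from z = 0 to the bottom of the top.

B is a four-legged stool. The seat is 360×254 mm, 24 mm thick, top at z = 387 mm. It stands on four round legs, each 30 mm in diameter, from z = 0 to the seat underside, each leg's axis is inset half a diameter from the nearest pair of seat edges (so the leg's bounding box is flush with the corner).

C is a picture frame with a 532×750 mm rectangular opening (x by z) and a uniform 42 mm border on every side. Frame depth is 36 mm along y. It is built from two vertical stiles running the full outside height and two horizontal rails spanning the gap between the stiles.

Three stools sit around the table at the −y, +y, −x sides. The picture frame is on top of the table, centred.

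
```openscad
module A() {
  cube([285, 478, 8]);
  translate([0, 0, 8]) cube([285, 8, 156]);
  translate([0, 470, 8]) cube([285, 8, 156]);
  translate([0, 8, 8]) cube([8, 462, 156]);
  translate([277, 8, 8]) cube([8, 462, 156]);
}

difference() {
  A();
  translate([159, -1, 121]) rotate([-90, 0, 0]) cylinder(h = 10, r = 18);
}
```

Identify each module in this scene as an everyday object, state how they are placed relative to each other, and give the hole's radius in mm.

The subtracted cylinder has r = 18 mm.

A is an open box. The open box has a circular hole through its front wall. The hole's radius is 18 mm.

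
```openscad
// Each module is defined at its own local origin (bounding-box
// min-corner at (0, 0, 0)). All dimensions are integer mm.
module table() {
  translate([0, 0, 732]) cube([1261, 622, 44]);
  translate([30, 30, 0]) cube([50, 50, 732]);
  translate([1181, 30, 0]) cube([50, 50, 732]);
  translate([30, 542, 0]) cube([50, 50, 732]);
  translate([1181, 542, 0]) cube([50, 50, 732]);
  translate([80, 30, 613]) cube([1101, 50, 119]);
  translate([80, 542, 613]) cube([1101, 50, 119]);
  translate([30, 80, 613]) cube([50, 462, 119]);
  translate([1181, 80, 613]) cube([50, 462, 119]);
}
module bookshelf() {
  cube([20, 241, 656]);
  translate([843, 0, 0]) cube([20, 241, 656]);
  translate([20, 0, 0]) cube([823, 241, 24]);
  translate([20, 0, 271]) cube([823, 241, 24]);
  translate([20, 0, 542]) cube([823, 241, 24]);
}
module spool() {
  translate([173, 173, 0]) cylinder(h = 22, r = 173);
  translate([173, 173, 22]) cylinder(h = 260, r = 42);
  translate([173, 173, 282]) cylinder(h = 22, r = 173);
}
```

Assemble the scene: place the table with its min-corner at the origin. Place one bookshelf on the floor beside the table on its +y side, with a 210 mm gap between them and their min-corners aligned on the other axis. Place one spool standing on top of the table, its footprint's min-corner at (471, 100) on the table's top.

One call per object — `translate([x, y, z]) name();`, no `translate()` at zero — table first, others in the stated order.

table();
translate([0, 832, 0]) bookshelf();
translate([471, 100, 776]) spool();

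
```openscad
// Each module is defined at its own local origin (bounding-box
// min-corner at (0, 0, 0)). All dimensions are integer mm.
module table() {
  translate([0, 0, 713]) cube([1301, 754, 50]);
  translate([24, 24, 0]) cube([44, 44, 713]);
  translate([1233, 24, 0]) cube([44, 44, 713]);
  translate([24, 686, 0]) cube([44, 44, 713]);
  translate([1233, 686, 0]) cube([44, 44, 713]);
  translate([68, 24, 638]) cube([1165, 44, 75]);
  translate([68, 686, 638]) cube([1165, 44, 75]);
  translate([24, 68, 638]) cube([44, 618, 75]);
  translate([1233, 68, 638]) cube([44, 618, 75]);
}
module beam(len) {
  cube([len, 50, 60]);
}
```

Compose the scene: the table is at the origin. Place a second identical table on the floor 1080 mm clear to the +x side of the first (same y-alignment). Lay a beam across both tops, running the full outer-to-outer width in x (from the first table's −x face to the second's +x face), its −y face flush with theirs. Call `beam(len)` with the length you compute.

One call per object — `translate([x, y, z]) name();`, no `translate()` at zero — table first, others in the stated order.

table();
translate([2381, 0, 0]) table();
translate([0, 0, 763]) beam(3682);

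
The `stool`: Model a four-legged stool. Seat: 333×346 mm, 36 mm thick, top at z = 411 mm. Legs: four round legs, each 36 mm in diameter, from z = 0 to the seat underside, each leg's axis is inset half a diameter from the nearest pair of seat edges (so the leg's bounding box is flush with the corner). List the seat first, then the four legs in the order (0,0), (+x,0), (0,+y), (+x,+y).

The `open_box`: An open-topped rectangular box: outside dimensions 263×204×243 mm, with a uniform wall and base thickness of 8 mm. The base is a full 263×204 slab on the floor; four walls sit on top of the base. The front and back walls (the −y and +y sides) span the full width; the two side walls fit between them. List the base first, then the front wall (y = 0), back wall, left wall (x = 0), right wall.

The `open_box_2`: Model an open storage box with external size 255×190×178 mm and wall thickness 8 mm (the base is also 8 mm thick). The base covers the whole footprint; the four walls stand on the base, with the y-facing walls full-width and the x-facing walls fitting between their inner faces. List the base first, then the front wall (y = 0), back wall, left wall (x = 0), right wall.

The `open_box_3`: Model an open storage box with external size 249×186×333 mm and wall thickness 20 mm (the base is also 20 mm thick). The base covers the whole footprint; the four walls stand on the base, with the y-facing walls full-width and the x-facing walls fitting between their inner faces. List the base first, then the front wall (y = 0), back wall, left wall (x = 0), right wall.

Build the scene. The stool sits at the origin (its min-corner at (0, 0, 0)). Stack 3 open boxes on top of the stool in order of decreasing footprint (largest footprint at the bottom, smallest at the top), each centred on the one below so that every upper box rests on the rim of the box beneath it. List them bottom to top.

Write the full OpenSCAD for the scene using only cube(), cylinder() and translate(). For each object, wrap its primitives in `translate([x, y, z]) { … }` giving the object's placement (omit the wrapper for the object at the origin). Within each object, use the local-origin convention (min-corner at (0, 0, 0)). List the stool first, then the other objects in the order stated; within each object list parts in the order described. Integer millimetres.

translate([0, 0, 375]) cube([333, 346, 36]);
translate([18, 18, 0]) cylinder(h = 375, r = 18);
translate([315, 18, 0]) cylinder(h = 375, r = 18);
translate([18, 328, 0]) cylinder(h = 375, r = 18);
translate([315, 328, 0]) cylinder(h = 375, r = 18);
translate([35, 71, 411]) {
  cube([263, 204, 8]);
  translate([0, 0, 8]) cube([263, 8, 235]);
  translate([0, 196, 8]) cube([263, 8, 235]);
  translate([0, 8, 8]) cube([8, 188, 235]);
  translate([255, 8, 8]) cube([8, 188, 235]);
}
translate([39, 78, 654]) {
  cube([255, 190, 8]);
  translate([0, 0, 8]) cube([255, 8, 170]);
  translate([0, 182, 8]) cube([255, 8, 170]);
  translate([0, 8, 8]) cube([8, 174, 170]);
  translate([247, 8, 8]) cube([8, 174, 170]);
}
translate([42, 80, 832]) {
  cube([249, 186, 20]);
  translate([0, 0, 20]) cube([249, 20, 313]);
  translate([0, 166, 20]) cube([249, 20, 313]);
  translate([0, 20, 20]) cube([20, 146, 313]);
  translate([229, 20, 20]) cube([20, 146, 313]);
}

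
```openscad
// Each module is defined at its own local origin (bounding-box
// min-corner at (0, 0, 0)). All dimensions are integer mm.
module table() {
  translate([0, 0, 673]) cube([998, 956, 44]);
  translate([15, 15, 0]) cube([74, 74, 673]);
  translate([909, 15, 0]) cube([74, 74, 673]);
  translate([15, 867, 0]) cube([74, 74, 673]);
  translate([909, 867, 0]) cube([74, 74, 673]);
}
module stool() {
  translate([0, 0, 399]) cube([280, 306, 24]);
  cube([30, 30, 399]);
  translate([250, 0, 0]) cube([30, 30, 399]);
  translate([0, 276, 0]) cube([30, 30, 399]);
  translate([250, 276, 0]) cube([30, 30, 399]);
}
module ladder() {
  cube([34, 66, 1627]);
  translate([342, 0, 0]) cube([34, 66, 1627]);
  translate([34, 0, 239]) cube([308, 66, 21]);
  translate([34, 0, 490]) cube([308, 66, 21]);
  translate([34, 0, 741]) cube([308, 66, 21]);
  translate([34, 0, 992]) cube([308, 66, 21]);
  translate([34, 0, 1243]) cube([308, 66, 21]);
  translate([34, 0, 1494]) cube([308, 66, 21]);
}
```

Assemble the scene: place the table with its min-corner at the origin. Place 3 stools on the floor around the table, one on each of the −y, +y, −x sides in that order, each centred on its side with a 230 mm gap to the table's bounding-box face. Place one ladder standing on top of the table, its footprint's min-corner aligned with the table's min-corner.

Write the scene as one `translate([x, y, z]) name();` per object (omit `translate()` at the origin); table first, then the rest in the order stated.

table();
translate([359, -536, 0]) stool();
translate([359, 1186, 0]) stool();
translate([-510, 325, 0]) stool();
translate([0, 0, 717]) ladder();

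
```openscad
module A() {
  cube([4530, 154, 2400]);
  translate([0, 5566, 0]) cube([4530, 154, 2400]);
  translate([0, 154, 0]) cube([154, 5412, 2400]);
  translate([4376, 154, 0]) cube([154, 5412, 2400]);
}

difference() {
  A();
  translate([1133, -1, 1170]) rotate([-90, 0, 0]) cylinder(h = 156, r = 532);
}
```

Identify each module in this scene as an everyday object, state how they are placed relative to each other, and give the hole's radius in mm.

A is a house frame. The house frame has a circular hole through its front wall. The hole's radius is 532 mm.

The subtracted cylinder has r = 532 mm.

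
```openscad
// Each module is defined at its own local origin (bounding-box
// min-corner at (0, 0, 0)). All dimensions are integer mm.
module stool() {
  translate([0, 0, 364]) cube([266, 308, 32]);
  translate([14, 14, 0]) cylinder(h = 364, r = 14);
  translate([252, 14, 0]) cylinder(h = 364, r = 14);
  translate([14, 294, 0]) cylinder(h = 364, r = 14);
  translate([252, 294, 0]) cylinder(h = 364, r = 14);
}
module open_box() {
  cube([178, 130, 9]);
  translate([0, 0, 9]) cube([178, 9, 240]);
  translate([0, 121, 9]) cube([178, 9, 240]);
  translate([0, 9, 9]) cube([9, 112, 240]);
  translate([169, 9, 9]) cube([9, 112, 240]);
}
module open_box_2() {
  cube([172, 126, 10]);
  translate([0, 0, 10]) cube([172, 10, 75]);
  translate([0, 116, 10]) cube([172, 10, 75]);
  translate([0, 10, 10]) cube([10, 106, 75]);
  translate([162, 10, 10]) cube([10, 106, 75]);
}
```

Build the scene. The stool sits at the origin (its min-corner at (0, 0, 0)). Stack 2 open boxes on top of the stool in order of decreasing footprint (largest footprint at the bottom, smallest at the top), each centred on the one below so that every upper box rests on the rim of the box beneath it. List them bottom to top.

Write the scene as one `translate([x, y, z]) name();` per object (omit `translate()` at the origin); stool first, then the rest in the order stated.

stool();
translate([44, 89, 396]) open_box();
translate([47, 91, 645]) open_box_2();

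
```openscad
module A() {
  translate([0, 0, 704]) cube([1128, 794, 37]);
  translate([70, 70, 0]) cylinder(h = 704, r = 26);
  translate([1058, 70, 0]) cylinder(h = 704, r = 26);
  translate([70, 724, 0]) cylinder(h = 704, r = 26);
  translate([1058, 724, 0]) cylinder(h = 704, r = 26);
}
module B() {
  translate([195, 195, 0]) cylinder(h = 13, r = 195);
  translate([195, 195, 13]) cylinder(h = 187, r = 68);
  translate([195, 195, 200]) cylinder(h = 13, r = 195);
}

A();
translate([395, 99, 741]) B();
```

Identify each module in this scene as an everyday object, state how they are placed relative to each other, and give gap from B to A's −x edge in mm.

A is a table. B is a spool. The spool is on top of the table. The gap from the spool to the table's −x edge is 395 mm.

The spool's min-x is at 395; the table's min-x is 0; gap = 395 mm.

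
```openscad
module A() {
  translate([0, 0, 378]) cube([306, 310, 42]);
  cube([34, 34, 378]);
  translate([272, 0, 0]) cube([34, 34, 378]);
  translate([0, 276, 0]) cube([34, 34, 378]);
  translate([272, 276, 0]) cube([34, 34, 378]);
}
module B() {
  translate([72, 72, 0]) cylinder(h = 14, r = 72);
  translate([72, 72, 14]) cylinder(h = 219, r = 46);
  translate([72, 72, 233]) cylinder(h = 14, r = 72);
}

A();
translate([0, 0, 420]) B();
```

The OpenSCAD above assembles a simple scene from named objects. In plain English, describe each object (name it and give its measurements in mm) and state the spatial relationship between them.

A is a four-legged stool. The seat is 306×310 mm, 42 mm thick, top at z = 420 mm. It stands on four square legs, each 34×34 mm in cross-section, from z = 0 to the seat underside, each flush with a corner of the seat.

B is a spool: two coaxial disc flanges of radius 72 mm and thickness 14 mm, joined by a core cylinder of radius 46 mm and height 219 mm. The lower flange rests on z = 0 and the three cylinders share a vertical axis.

The spool is on top of the stool.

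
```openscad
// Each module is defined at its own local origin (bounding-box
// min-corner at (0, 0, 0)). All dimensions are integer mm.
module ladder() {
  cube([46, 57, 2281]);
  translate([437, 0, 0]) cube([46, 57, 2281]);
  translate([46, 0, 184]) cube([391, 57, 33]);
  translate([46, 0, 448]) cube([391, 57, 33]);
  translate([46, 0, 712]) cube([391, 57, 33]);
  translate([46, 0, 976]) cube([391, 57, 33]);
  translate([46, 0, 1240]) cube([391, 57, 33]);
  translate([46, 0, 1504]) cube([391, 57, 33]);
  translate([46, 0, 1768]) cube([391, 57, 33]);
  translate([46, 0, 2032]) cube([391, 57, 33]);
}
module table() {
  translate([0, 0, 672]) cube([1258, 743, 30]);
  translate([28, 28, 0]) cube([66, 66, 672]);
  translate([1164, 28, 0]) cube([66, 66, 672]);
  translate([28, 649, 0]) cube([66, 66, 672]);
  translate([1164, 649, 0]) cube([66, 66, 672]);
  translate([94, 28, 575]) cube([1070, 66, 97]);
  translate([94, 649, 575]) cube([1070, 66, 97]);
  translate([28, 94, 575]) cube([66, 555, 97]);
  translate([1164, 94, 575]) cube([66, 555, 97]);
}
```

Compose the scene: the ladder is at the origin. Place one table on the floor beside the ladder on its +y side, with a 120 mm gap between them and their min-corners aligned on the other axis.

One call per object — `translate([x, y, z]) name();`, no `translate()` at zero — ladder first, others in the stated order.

ladder();
translate([0, 177, 0]) table();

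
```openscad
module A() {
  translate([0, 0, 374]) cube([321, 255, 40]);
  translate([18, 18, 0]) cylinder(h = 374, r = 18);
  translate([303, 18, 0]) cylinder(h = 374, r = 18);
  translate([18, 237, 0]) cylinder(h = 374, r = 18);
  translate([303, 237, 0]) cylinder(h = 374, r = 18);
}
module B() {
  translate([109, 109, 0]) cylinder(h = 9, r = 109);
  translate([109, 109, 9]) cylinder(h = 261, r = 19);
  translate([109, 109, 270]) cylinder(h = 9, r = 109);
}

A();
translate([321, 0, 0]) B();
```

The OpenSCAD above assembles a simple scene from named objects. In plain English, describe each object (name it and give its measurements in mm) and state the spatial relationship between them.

A is a four-legged stool. The seat is a 321×255×40 mm slab whose top surface is at z = 414 mm; four round legs, each 36 mm in diameter, run from the floor (z = 0) to the underside of the seat, each leg's axis is inset half a diameter from the nearest pair of seat edges (so the leg's bounding box is flush with the corner).

B is a spool: two coaxial disc flanges of radius 109 mm and thickness 9 mm, joined by a core cylinder of radius 19 mm and height 261 mm. The lower flange rests on z = 0 and the three cylinders share a vertical axis.

The spool is against the stool's +x side, with their −y faces flush.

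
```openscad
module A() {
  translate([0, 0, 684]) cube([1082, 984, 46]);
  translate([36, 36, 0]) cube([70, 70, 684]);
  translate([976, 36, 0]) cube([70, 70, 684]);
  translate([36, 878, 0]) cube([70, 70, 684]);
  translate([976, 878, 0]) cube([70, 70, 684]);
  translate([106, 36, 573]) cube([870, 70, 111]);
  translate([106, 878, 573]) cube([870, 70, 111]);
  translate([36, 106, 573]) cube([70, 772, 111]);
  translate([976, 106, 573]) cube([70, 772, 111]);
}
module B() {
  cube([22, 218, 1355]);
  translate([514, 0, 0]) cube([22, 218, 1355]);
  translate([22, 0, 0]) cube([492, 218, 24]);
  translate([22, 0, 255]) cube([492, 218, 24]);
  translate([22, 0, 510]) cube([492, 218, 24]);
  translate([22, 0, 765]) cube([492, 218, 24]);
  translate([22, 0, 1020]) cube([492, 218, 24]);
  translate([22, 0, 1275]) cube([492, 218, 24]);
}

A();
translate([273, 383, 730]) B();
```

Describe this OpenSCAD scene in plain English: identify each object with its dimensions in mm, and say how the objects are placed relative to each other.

A is a table: top 1082 mm (x) × 984 mm (y), 46 mm thick, upper face at z = 730 mm, on four 70×70 mm square legs, each inset 36 mm from the nearest pair of top edges, running from z = 0 to the bottom of the top. Four apron rails, 70 mm thick and 111 mm tall, run between adjacent legs with their top edges flush with the underside of the top and their outer faces flush with the legs' outer faces.

B is a bookshelf 536 mm wide overall, 218 mm deep and 1355 mm tall. The two sides are 22 mm thick vertical panels. 6 horizontal shelves of 24 mm thickness span between the inner faces of the sides; the lowest shelf sits on the floor and shelves are stacked with a clear vertical gap of 231 mm between each pair.

The bookshelf is on top of the table, centred.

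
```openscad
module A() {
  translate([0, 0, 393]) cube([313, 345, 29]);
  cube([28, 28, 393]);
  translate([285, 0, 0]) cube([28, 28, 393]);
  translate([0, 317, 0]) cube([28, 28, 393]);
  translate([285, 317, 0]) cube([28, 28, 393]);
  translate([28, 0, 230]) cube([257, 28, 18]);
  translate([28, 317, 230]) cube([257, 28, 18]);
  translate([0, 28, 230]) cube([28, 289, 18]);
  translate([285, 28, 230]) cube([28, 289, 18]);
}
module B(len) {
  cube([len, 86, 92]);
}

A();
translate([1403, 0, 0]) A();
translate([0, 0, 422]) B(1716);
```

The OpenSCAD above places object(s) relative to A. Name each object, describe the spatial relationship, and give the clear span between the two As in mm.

A is a stool. B is a beam. A beam spans the tops of two stools. The clear span between the two stools is 1090 mm.

Second stool starts at x = 1403; first ends at x = 313; clear span = 1403 − 313 = 1090 mm.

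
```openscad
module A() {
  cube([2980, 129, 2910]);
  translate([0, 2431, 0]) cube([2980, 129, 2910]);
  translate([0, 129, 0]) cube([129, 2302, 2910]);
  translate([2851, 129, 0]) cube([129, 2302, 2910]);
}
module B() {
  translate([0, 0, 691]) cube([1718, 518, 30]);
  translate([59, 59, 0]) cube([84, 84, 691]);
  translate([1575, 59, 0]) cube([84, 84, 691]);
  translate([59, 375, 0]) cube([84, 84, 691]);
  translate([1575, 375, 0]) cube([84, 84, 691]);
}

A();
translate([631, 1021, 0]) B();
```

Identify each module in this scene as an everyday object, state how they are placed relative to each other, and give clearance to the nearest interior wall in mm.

A is a house frame. B is a table. The table sits inside the house frame, centred. The clearance to the nearest interior wall is 502 mm.

Clearances: x = 502, y = 892; minimum 502 mm.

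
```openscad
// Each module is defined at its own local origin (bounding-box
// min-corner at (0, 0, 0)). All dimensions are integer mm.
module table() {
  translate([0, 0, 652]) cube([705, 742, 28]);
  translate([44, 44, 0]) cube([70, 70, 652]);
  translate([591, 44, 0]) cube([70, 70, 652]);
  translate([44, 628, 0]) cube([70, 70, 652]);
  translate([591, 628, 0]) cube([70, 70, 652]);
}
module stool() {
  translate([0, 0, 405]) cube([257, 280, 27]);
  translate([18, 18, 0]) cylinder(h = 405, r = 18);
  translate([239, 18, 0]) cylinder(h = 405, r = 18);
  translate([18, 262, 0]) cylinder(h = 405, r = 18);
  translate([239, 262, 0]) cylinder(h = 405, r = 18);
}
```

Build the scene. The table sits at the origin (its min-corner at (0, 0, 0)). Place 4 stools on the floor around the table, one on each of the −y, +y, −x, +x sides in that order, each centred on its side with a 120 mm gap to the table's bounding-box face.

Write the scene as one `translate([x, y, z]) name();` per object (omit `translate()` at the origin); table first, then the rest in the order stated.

table();
translate([224, -400, 0]) stool();
translate([224, 862, 0]) stool();
translate([-377, 231, 0]) stool();
translate([825, 231, 0]) stool();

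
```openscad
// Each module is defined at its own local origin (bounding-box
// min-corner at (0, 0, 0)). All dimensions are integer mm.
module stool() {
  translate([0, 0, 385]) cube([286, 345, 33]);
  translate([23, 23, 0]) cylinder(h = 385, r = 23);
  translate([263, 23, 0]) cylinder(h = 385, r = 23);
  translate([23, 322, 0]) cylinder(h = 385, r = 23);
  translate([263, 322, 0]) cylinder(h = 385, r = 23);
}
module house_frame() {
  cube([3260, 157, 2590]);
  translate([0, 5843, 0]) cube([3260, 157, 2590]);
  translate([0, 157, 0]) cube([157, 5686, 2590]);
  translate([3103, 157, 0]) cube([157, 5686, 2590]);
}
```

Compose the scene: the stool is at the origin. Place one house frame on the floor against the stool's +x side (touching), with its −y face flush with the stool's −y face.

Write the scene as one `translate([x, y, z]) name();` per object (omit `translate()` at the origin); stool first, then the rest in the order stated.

stool();
translate([286, 0, 0]) house_frame();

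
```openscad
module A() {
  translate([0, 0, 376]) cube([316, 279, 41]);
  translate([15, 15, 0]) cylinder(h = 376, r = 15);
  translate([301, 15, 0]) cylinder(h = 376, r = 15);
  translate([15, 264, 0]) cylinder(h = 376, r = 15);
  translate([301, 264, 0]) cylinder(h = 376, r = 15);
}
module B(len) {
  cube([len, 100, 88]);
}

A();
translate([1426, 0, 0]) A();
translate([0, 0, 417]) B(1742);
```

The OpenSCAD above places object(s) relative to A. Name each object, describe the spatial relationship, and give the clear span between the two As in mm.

A is a stool. B is a beam. A beam spans the tops of two stools. The clear span between the two stools is 1110 mm.

Second stool starts at x = 1426; first ends at x = 316; clear span = 1426 − 316 = 1110 mm.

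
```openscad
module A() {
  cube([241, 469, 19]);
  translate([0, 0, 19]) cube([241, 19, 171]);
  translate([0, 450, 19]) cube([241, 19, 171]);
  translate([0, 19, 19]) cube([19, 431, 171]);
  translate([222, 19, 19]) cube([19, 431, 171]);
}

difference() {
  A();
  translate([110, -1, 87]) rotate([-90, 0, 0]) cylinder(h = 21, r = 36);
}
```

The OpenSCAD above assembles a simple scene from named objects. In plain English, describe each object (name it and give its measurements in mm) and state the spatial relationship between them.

A is an open-topped rectangular box: outside dimensions 241×469×190 mm, with a uniform wall and base thickness of 19 mm. The base is a full 241×469 slab on the floor; four walls sit on top of the base. The front and back walls (the −y and +y sides) span the full width; the two side walls fit between them.

The open box has a circular hole of radius 36 mm through its front wall, centred at (x = 110, z = 87).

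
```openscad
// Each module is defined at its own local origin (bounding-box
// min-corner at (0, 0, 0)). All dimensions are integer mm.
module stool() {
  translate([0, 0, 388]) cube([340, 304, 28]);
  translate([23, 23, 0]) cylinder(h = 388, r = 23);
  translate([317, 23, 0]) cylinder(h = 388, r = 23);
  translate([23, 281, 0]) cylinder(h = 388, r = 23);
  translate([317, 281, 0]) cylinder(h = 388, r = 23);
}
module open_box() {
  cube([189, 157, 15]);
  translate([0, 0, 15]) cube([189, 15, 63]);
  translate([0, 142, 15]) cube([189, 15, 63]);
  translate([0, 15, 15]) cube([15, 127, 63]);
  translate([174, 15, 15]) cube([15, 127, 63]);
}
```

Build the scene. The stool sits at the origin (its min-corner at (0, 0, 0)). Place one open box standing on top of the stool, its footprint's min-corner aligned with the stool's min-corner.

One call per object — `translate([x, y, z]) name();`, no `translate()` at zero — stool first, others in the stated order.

stool();
translate([0, 0, 416]) open_box();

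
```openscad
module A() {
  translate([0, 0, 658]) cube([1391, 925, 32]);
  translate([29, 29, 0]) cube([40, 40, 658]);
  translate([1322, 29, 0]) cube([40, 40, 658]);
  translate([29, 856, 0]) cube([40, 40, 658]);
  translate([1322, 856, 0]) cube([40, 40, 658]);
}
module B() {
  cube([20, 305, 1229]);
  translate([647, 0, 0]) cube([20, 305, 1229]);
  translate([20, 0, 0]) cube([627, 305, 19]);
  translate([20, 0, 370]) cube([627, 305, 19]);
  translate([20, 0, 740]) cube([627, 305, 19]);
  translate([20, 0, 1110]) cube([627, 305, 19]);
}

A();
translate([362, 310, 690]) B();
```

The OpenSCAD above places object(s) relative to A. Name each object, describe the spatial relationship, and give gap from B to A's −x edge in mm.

A is a table. B is a bookshelf. The bookshelf is on top of the table, centred. The gap from the bookshelf to the table's −x edge is 362 mm.

The bookshelf's min-x is at 362; the table's min-x is 0; gap = 362 mm.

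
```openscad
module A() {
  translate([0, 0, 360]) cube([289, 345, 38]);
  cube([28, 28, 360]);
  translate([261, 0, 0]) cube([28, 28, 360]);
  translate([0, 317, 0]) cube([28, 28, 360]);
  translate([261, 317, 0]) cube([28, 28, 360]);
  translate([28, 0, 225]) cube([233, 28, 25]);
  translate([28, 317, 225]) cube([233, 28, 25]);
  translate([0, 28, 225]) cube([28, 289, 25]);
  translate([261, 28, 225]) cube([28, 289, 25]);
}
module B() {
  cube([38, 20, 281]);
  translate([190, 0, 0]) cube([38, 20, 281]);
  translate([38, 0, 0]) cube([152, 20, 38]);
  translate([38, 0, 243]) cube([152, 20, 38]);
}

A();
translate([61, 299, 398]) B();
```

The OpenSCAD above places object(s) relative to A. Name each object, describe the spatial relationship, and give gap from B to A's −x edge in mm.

The picture frame's min-x is at 61; the stool's min-x is 0; gap = 61 mm.

A is a stool. B is a picture frame. The picture frame is on top of the stool. The gap from the picture frame to the stool's −x edge is 61 mm.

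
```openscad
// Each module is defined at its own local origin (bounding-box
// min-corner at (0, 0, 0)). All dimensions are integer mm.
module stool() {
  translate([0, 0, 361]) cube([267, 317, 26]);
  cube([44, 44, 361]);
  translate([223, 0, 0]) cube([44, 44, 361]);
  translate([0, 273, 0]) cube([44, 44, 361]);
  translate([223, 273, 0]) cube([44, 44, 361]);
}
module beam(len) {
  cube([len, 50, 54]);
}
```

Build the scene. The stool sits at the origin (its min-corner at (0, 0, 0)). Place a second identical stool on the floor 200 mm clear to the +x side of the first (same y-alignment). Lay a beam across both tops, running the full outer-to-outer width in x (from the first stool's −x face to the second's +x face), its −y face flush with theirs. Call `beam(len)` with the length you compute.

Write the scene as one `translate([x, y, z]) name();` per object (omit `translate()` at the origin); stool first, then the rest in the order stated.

stool();
translate([467, 0, 0]) stool();
translate([0, 0, 387]) beam(734);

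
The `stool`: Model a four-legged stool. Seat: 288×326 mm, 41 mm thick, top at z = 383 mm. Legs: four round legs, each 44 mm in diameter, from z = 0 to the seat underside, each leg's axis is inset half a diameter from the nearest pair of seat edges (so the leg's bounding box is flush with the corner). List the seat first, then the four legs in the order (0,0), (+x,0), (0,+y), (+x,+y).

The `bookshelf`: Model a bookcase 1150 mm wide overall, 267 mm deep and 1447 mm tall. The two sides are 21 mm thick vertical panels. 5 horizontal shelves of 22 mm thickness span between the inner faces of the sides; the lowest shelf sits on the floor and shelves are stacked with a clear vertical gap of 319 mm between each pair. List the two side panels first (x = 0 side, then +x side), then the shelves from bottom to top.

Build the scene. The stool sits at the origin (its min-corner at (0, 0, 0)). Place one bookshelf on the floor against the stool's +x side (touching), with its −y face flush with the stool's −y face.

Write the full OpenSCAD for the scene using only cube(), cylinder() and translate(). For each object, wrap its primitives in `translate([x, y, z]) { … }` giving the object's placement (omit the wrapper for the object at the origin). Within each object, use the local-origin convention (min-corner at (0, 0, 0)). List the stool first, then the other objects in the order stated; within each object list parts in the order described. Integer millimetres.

translate([0, 0, 342]) cube([288, 326, 41]);
translate([22, 22, 0]) cylinder(h = 342, r = 22);
translate([266, 22, 0]) cylinder(h = 342, r = 22);
translate([22, 304, 0]) cylinder(h = 342, r = 22);
translate([266, 304, 0]) cylinder(h = 342, r = 22);
translate([288, 0, 0]) {
  cube([21, 267, 1447]);
  translate([1129, 0, 0]) cube([21, 267, 1447]);
  translate([21, 0, 0]) cube([1108, 267, 22]);
  translate([21, 0, 341]) cube([1108, 267, 22]);
  translate([21, 0, 682]) cube([1108, 267, 22]);
  translate([21, 0, 1023]) cube([1108, 267, 22]);
  translate([21, 0, 1364]) cube([1108, 267, 22]);
}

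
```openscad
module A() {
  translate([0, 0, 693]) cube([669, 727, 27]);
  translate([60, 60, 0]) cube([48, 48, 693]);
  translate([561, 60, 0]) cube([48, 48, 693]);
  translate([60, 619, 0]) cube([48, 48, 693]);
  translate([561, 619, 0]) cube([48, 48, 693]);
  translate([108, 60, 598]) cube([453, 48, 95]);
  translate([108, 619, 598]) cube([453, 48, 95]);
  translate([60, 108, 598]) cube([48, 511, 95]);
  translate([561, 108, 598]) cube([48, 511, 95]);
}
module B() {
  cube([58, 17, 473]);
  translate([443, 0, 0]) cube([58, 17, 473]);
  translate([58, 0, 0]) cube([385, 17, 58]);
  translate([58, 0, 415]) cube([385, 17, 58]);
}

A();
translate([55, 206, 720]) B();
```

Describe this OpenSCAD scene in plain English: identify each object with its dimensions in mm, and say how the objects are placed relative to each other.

A is a table with a 669×727 mm rectangular top, 27 mm thick, top surface at z = 720 mm, supported by four 48×48 mm square legs, each inset 60 mm from the nearest pair of top edges, running from the floor. Four apron rails, 48 mm thick and 95 mm tall, run between adjacent legs with their top edges flush with the underside of the top and their outer faces flush with the legs' outer faces.

B is a rectangular picture frame lying in the x–z plane (depth along y). The opening is 385 mm wide (x) by 357 mm tall (z), surrounded by a border 58 mm wide on all four sides. The frame is 17 mm deep and is made of two full-height vertical stiles with two horizontal rails fitted between them.

The picture frame is on top of the table.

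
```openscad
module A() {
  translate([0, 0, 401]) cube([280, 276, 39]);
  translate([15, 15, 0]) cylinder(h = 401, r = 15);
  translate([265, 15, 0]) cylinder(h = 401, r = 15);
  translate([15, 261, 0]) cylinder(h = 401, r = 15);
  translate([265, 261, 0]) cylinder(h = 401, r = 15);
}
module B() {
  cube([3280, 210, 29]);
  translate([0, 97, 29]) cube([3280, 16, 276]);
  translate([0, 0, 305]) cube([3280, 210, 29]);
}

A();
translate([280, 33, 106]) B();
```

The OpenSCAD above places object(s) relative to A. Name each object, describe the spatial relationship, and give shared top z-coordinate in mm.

Both tops at z = 440 mm.

A is a stool. B is an I-beam. The I-beam is beside the stool with their tops flush at z = 440. The shared top z-coordinate is 440 mm.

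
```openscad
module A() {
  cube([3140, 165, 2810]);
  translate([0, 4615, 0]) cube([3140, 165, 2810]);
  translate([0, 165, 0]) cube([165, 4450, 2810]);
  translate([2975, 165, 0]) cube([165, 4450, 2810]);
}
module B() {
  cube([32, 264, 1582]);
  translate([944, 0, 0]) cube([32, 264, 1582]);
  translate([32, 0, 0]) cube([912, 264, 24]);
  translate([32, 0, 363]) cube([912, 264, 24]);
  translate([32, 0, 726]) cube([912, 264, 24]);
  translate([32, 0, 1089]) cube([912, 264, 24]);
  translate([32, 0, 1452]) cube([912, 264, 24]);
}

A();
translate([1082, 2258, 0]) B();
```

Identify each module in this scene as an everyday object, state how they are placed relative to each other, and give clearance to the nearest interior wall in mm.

A is a house frame. B is a bookshelf. The bookshelf sits inside the house frame, centred. The clearance to the nearest interior wall is 917 mm.

Clearances: x = 917, y = 2093; minimum 917 mm.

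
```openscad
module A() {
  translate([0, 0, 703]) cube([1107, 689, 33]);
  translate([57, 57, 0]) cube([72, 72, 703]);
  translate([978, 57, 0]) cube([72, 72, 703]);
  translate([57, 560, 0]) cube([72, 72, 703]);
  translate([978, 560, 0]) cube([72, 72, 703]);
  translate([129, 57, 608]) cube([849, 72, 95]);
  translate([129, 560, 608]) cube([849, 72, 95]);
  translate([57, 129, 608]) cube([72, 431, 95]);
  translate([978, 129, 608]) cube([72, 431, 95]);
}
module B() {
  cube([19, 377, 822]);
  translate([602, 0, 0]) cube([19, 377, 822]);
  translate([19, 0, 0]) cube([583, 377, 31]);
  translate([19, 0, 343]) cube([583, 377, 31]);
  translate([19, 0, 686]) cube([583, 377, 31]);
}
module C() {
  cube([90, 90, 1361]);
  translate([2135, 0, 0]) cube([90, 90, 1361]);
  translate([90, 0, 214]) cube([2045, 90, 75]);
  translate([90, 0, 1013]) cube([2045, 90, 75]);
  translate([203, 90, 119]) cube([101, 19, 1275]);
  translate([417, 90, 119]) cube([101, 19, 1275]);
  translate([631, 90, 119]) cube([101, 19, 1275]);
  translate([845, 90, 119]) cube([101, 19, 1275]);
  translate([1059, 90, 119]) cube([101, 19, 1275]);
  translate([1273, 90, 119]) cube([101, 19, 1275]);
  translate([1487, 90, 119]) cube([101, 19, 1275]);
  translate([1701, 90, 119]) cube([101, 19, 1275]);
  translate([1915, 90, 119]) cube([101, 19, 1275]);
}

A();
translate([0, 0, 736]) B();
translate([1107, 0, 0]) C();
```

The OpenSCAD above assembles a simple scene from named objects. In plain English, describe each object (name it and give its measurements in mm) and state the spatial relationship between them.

A is a rectangular dining table. The top is 1107×689×33 mm with its upper surface at z = 736 mm. It stands on four 72×72 mm square legs, each inset 57 mm from the nearest pair of top edges, running from the floor to the underside of the top. Four apron rails, 72 mm thick and 95 mm tall, run between adjacent legs with their top edges flush with the underside of the top and their outer faces flush with the legs' outer faces.

B is a bookshelf 621 mm wide overall, 377 mm deep and 822 mm tall. The two sides are 19 mm thick vertical panels. 3 horizontal shelves of 31 mm thickness span between the inner faces of the sides; the lowest shelf sits on the floor and shelves are stacked with a clear vertical gap of 312 mm between each pair.

C is a fence section. Two 90×90 mm posts, 1361 mm tall, stand on the floor with a clear span of 2045 mm between their inner faces. Two horizontal rails of 90×75 mm section span the gap between the posts with their undersides at z = 214 mm and z = 1013 mm, flush with the posts' −y face. 9 pickets, each 101 mm wide, 19 mm thick and 1275 mm tall, are fixed to the +y face of the rails with their bottoms at z = 119 mm, evenly spaced across the span with equal gaps (rounded down to the nearest mm) at the −x end and between each pair — any rounding remainder accumulates at the +x end.

The bookshelf is on top of the table. The fence section is against the table's +x side, with their −y faces flush.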